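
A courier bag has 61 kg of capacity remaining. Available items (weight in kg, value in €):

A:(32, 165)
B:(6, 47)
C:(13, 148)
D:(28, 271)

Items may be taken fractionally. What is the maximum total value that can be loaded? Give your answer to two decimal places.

Greedy by value/weight ratio, highest first.
Ratios (sorted): C 11.38, D 9.68, B 7.83, A 5.16
take C (13 @ 148); take D (28 @ 271); take B (6 @ 47); take 14/32 of A → 72.19. Capacity used 61/61.
Total value = 538.19

538.19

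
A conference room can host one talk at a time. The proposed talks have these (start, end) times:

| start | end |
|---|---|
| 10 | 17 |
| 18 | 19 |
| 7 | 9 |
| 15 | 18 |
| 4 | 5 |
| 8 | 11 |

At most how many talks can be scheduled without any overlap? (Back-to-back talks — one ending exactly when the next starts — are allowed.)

Order by finish time; keep every interval that doesn't clash with the previous kept one.
Sorted by end: (4,5)  (7,9)  (8,11)  (10,17)  (15,18)  (18,19)
take (4,5); take (7,9); take (10,17); take (18,19).
Selected 4 talks.

4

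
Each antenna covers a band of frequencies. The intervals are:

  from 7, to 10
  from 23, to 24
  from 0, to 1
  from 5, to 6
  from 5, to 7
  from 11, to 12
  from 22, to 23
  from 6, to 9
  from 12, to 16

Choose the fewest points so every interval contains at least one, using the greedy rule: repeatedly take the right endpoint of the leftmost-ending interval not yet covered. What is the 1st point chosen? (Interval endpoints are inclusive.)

Sort by right endpoint; whenever an interval is uncovered, place a point at its right end.
By right end: [0,1]  [5,6]  [5,7]  [6,9]  [7,10]  [11,12]  [12,16]  [22,23]  [23,24]
[0,1] uncovered → point at 1; [5,6] uncovered → point at 6; [7,10] uncovered → point at 10; [11,12] uncovered → point at 12; [22,23] uncovered → point at 23.
Points: 1, 6, 10, 12, 23 (5 total).

1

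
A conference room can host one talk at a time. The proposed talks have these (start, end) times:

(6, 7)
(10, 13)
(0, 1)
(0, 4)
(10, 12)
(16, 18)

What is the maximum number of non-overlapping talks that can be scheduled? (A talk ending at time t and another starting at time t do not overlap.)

Sort by end time and greedily take each interval whose start is ≥ the last chosen end.
By end time: (0,1), (0,4), (6,7), (10,12), (10,13), (16,18).
Pick (0,1); next start ≥ 1 → (6,7); next start ≥ 7 → (10,12); next start ≥ 12 → (16,18).
Selected 4 talks.

4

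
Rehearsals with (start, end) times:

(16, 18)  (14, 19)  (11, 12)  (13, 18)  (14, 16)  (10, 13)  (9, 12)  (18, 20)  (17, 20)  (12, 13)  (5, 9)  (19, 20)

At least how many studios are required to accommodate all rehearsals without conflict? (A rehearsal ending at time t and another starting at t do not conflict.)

The answer is the maximum number of intervals overlapping at any instant.
Events (time:±→running): 5:+→1 9:-→0 9:+→1 10:+→2 11:+→3 12:-→2 12:-→1 12:+→2 13:-→1 13:-→0 13:+→1 14:+→2 14:+→3 16:-→2 16:+→3 17:+→4 … peak 4.

4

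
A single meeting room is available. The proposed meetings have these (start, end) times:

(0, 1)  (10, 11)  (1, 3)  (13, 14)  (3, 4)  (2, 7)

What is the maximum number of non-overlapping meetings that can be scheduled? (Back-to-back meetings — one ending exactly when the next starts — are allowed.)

5

By end time: (0,1), (1,3), (3,4), (2,7), (10,11), (13,14).
Pick (0,1); next start ≥ 1 → (1,3); next start ≥ 3 → (3,4); next start ≥ 4 → (10,11); next start ≥ 11 → (13,14).
Selected 5 meetings.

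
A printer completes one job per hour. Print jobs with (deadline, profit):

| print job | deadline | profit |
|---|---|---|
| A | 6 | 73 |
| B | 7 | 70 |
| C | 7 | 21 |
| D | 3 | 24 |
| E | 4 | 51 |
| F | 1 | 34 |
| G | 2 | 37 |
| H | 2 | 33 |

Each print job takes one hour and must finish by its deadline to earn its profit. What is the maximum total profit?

By profit: A(d6,73), B(d7,70), E(d4,51), G(d2,37), F(d1,34), H(d2,33), D(d3,24), C(d7,21)
A→slot 6; B→slot 7; E→slot 4; G→slot 2; F→slot 1; H skipped; D→slot 3; C→slot 5.
Profit = 34 + 37 + 24 + 51 + 21 + 73 + 70 = 310

310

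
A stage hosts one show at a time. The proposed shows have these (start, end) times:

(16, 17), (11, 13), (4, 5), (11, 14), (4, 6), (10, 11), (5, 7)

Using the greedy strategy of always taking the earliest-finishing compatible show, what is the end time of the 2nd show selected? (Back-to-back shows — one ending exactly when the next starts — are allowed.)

Order by finish time; keep every interval that doesn't clash with the previous kept one.
Sorted by end: (4,5)  (4,6)  (5,7)  (10,11)  (11,13)  (11,14)  (16,17)
take (4,5); take (5,7); take (10,11); take (11,13); take (16,17).
Selected: (4,5) (5,7) (10,11) (11,13) (16,17)

7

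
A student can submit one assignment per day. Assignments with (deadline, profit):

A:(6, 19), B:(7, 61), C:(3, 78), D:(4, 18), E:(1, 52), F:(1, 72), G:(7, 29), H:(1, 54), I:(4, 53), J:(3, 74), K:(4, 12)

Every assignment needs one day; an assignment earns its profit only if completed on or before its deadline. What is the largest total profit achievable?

386

Sort by profit descending; place each in the latest free slot ≤ its deadline.
By profit: C(d3,78), J(d3,74), F(d1,72), B(d7,61), H(d1,54), I(d4,53), E(d1,52), G(d7,29), A(d6,19), D(d4,18), K(d4,12)
C→slot 3; J→slot 2; F→slot 1; B→slot 7; H skipped; I→slot 4; E skipped; G→slot 6; A→slot 5; D skipped; K skipped.
Profit = 72 + 74 + 78 + 53 + 19 + 29 + 61 = 386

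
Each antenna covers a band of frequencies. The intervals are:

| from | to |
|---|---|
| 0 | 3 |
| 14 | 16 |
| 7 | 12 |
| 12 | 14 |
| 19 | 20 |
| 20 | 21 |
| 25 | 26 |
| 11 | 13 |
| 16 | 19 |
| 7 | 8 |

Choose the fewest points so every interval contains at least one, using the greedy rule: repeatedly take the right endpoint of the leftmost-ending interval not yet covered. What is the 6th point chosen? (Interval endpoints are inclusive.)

Sort by right endpoint; whenever an interval is uncovered, place a point at its right end.
By right end: [0,3]  [7,8]  [7,12]  [11,13]  [12,14]  [14,16]  [16,19]  [19,20]  [20,21]  [25,26]
[0,3] uncovered → point at 3; [7,8] uncovered → point at 8; [11,13] uncovered → point at 13; [14,16] uncovered → point at 16; [19,20] uncovered → point at 20; [25,26] uncovered → point at 26.
Points: 3, 8, 13, 16, 20, 26 (6 total).

26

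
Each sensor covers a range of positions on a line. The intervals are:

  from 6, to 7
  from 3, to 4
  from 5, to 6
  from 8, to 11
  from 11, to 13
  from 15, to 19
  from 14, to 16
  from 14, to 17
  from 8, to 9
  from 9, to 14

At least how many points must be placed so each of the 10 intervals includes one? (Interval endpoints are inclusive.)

Process intervals by earliest right end; each time one isn't hit yet, stab at its right endpoint.
By right end: [3,4]  [5,6]  [6,7]  [8,9]  [8,11]  [11,13]  [9,14]  [14,16]  [14,17]  [15,19]
[3,4] uncovered → point at 4; [5,6] uncovered → point at 6; [8,9] uncovered → point at 9; [11,13] uncovered → point at 13; [14,16] uncovered → point at 16.
Points: 4, 6, 9, 13, 16 (5 total).

5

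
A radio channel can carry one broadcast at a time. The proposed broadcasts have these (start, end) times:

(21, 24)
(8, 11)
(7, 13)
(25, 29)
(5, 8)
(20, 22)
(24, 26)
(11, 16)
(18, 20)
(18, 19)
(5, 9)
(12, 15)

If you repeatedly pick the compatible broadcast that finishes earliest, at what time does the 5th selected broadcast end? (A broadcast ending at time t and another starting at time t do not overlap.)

By end time: (5,8), (5,9), (8,11), (7,13), (12,15), (11,16), (18,19), (18,20), (20,22), (21,24), (24,26), (25,29).
Pick (5,8); next start ≥ 8 → (8,11); next start ≥ 11 → (12,15); next start ≥ 15 → (18,19); next start ≥ 19 → (20,22); next start ≥ 22 → (24,26).
Selected: (5,8) (8,11) (12,15) (18,19) (20,22) (24,26)

22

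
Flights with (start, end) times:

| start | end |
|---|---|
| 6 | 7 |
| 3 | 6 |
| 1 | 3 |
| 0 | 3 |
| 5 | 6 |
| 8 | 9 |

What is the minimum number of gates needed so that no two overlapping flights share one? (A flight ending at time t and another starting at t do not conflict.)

2

The answer is the maximum number of intervals overlapping at any instant.
Events (time:±→running): 0:+→1 1:+→2 … peak 2.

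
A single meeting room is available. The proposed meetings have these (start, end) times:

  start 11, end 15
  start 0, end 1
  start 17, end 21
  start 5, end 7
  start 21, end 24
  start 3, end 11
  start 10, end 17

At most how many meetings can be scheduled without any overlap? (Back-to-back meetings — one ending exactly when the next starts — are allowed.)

Sort by end time and greedily take each interval whose start is ≥ the last chosen end.
Sorted by end: (0,1)  (5,7)  (3,11)  (11,15)  (10,17)  (17,21)  (21,24)
take (0,1); take (5,7); take (11,15); take (17,21); take (21,24).
Selected 5 meetings.

5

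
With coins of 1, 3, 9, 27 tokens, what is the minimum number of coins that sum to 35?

5

Greedy: take as many of the largest coin as possible, then repeat with the remainder.
35 = 1×27 + 2×3 + 2×1
Total coins = 1 + 2 + 2 = 5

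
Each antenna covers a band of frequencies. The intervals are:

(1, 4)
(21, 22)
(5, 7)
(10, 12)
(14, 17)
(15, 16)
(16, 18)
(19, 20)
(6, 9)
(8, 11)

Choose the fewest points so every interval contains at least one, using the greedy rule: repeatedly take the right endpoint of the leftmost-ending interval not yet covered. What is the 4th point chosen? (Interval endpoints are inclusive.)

16

Process intervals by earliest right end; each time one isn't hit yet, stab at its right endpoint.
Sorted: [1,4] [5,7] [6,9] [8,11] [10,12] [15,16] [14,17] [16,18] [19,20] [21,22]
{[1,4]} hit by 4; {[5,7],[6,9]} hit by 7; {[8,11],[10,12]} hit by 11; {[15,16],[14,17],[16,18]} hit by 16; {[19,20]} hit by 20; {[21,22]} hit by 22.
Points: 4, 7, 11, 16, 20, 22 (6 total).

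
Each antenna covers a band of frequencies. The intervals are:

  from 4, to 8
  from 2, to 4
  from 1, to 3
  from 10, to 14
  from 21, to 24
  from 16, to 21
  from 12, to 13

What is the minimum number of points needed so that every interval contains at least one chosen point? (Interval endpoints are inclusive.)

4

Sort by right endpoint; whenever an interval is uncovered, place a point at its right end.
By right end: [1,3]  [2,4]  [4,8]  [12,13]  [10,14]  [16,21]  [21,24]
[1,3] uncovered → point at 3; [4,8] uncovered → point at 8; [12,13] uncovered → point at 13; [16,21] uncovered → point at 21.
Points: 3, 8, 13, 21 (4 total).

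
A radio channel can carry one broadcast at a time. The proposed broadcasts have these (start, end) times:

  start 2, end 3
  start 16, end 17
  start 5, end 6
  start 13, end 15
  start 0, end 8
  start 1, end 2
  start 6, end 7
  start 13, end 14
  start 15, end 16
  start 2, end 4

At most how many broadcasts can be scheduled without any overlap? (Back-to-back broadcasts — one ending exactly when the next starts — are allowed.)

7

By end time: (1,2), (2,3), (2,4), (5,6), (6,7), (0,8), (13,14), (13,15), (15,16), (16,17).
Pick (1,2); next start ≥ 2 → (2,3); next start ≥ 3 → (5,6); next start ≥ 6 → (6,7); next start ≥ 7 → (13,14); next start ≥ 14 → (15,16); next start ≥ 16 → (16,17).
Selected 7 broadcasts.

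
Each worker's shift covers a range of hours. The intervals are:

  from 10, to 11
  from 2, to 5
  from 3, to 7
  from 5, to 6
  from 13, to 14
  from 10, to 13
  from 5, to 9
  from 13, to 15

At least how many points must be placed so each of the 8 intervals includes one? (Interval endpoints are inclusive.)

Sort by right endpoint; whenever an interval is uncovered, place a point at its right end.
Sorted: [2,5] [5,6] [3,7] [5,9] [10,11] [10,13] [13,14] [13,15]
{[2,5],[5,6],[3,7],[5,9]} hit by 5; {[10,11],[10,13]} hit by 11; {[13,14],[13,15]} hit by 14.
Points: 5, 11, 14 (3 total).

3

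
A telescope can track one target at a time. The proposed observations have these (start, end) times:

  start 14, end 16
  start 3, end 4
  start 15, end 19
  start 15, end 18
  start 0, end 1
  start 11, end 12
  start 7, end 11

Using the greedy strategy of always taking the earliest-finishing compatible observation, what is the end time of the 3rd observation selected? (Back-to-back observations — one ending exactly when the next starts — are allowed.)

11

Greedy by earliest finish: after sorting by end time, pick each interval compatible with the last pick.
Sorted by end: (0,1)  (3,4)  (7,11)  (11,12)  (14,16)  (15,18)  (15,19)
take (0,1); take (3,4); take (7,11); take (11,12); take (14,16); skip (15,18).
Selected: (0,1) (3,4) (7,11) (11,12) (14,16)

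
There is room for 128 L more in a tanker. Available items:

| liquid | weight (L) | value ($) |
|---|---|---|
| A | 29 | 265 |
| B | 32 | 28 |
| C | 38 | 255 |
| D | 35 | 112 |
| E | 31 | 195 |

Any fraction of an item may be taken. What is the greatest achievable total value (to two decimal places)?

811.00

Order: A (265/29=9.14) > C (255/38=6.71) > E (195/31=6.29) > D (112/35=3.20) > B (28/32=0.88)
Fill: take A (29 @ 265) → take C (38 @ 255) → take E (31 @ 195) → take 30/35 of D → 96.00; 128/128 used.
Total value = 811.00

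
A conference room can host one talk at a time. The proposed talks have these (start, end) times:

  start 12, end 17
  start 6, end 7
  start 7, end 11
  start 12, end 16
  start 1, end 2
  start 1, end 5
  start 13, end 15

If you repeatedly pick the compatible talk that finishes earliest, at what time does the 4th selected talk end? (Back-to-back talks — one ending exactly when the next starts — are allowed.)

Sort by end time and greedily take each interval whose start is ≥ the last chosen end.
By end time: (1,2), (1,5), (6,7), (7,11), (13,15), (12,16), (12,17).
Pick (1,2); next start ≥ 2 → (6,7); next start ≥ 7 → (7,11); next start ≥ 11 → (13,15).
Selected: (1,2) (6,7) (7,11) (13,15)

15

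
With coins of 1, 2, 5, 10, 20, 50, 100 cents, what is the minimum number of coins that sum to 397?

8

Greedy: take as many of the largest coin as possible, then repeat with the remainder.
397 − 3×100→97 − 1×50→47 − 2×20→7 − 1×5→2 − 1×2→0
Total coins = 3 + 1 + 2 + 1 + 1 = 8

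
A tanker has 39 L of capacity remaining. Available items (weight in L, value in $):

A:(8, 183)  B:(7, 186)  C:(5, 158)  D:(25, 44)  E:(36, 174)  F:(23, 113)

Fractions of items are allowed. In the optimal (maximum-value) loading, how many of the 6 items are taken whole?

3

Greedy by value/weight ratio, highest first.
Order: C (158/5=31.60) > B (186/7=26.57) > A (183/8=22.88) > F (113/23=4.91) > E (174/36=4.83) > D (44/25=1.76)
Fill: take C (5 @ 158) → take B (7 @ 186) → take A (8 @ 183) → take 19/23 of F → 93.35; 39/39 used.
3 item(s) taken whole; one partial (take 19/23 of F).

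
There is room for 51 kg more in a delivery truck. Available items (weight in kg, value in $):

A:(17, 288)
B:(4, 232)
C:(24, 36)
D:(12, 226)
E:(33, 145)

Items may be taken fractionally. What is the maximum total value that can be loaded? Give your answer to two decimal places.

825.09

Ratios (sorted): B 58.00, D 18.83, A 16.94, E 4.39, C 1.50
take B (4 @ 232); take D (12 @ 226); take A (17 @ 288); take 18/33 of E → 79.09. Capacity used 51/51.
Total value = 825.09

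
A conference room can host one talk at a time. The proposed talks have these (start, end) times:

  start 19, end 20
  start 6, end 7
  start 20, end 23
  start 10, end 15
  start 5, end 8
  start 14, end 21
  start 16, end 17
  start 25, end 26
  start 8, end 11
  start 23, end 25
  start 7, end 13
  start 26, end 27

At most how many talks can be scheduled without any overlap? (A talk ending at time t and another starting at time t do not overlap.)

Order by finish time; keep every interval that doesn't clash with the previous kept one.
By end time: (6,7), (5,8), (8,11), (7,13), (10,15), (16,17), (19,20), (14,21), (20,23), (23,25), (25,26), (26,27).
Pick (6,7); next start ≥ 7 → (8,11); next start ≥ 11 → (16,17); next start ≥ 17 → (19,20); next start ≥ 20 → (20,23); next start ≥ 23 → (23,25); next start ≥ 25 → (25,26); next start ≥ 26 → (26,27).
Selected 8 talks.

8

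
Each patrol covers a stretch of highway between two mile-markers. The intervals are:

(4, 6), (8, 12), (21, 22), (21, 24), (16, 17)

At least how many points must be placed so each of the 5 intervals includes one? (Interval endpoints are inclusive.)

4

By right end: [4,6]  [8,12]  [16,17]  [21,22]  [21,24]
[4,6] uncovered → point at 6; [8,12] uncovered → point at 12; [16,17] uncovered → point at 17; [21,22] uncovered → point at 22.
Points: 6, 12, 17, 22 (4 total).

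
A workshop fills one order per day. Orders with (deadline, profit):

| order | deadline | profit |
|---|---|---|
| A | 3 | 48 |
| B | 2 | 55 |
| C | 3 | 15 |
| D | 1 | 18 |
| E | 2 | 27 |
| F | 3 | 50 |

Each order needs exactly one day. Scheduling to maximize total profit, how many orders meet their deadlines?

3

Take jobs in profit order; each goes to the latest open slot no later than its deadline.
By profit: B(d2,55), F(d3,50), A(d3,48), E(d2,27), D(d1,18), C(d3,15)
B→slot 2; F→slot 3; A→slot 1; E skipped; D skipped; C skipped.
3 of 6 scheduled.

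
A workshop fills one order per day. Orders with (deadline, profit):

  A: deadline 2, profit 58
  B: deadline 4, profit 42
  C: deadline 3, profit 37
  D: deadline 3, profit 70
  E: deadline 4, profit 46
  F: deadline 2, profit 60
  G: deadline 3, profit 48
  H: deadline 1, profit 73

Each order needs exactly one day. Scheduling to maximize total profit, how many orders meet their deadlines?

4

Sort by profit descending; place each in the latest free slot ≤ its deadline.
Profit order: H=73 D=70 F=60 A=58 G=48 E=46 B=42 C=37
Assign: H→slot 1, D→slot 3, F→slot 2, A skipped, G skipped, E→slot 4, B skipped, C skipped.
Slots: [1:H] [2:F] [3:D] [4:E]
4 of 8 scheduled.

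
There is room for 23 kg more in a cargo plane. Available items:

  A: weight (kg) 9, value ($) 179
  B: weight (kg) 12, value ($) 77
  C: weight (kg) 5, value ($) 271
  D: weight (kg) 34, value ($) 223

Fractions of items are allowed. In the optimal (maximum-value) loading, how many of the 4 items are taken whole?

Sort by value per unit weight and fill in that order.
Ratios (sorted): C 54.20, A 19.89, D 6.56, B 6.42
take C (5 @ 271); take A (9 @ 179); take 9/34 of D → 59.03. Capacity used 23/23.
2 item(s) taken whole; one partial (take 9/34 of D).

2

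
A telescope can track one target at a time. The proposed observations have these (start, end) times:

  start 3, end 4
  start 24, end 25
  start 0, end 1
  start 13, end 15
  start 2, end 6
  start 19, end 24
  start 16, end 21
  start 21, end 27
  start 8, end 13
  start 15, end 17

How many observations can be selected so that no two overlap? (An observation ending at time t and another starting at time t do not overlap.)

7

Greedy by earliest finish: after sorting by end time, pick each interval compatible with the last pick.
Sorted by end: (0,1)  (3,4)  (2,6)  (8,13)  (13,15)  (15,17)  (16,21)  (19,24)  (24,25)  (21,27)
take (0,1); take (3,4); take (8,13); take (13,15); take (15,17); take (19,24); take (24,25); skip (21,27).
Selected 7 observations.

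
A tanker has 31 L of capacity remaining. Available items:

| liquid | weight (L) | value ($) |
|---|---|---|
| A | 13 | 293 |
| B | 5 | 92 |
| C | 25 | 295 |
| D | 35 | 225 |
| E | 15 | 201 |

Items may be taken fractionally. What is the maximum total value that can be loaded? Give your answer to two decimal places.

559.20

Order: A (293/13=22.54) > B (92/5=18.40) > E (201/15=13.40) > C (295/25=11.80) > D (225/35=6.43)
Fill: take A (13 @ 293) → take B (5 @ 92) → take 13/15 of E → 174.20; 31/31 used.
Total value = 559.20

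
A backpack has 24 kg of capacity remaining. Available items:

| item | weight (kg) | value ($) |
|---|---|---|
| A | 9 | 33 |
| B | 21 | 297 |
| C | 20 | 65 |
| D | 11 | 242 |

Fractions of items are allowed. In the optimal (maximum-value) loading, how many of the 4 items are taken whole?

1

Greedy by value/weight ratio, highest first.
Order: D (242/11=22.00) > B (297/21=14.14) > A (33/9=3.67) > C (65/20=3.25)
Fill: take D (11 @ 242) → take 13/21 of B → 183.86; 24/24 used.
1 item(s) taken whole; one partial (take 13/21 of B).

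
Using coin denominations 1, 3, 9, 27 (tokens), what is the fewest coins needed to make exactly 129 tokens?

7

Greedy: take as many of the largest coin as possible, then repeat with the remainder.
129 − 4×27→21 − 2×9→3 − 1×3→0
Total coins = 4 + 2 + 1 = 7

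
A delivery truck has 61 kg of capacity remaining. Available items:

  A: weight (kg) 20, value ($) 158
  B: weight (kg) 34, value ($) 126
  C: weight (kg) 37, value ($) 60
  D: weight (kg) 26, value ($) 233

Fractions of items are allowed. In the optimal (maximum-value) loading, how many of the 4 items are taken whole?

2

Sort by value per unit weight and fill in that order.
Order: D (233/26=8.96) > A (158/20=7.90) > B (126/34=3.71) > C (60/37=1.62)
Fill: take D (26 @ 233) → take A (20 @ 158) → take 15/34 of B → 55.59; 61/61 used.
2 item(s) taken whole; one partial (take 15/34 of B).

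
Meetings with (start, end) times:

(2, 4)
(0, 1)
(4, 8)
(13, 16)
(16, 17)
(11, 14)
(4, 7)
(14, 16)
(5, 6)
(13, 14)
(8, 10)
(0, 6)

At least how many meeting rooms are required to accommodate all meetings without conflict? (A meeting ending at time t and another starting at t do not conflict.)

The answer is the maximum number of intervals overlapping at any instant.
Events (time:±→running): 0:+→1 0:+→2 1:-→1 2:+→2 4:-→1 4:+→2 4:+→3 5:+→4 … peak 4.

4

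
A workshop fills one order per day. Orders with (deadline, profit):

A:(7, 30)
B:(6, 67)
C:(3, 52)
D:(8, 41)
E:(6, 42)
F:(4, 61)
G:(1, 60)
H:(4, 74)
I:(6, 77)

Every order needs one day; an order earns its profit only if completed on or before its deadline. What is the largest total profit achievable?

Take jobs in profit order; each goes to the latest open slot no later than its deadline.
By profit: I(d6,77), H(d4,74), B(d6,67), F(d4,61), G(d1,60), C(d3,52), E(d6,42), D(d8,41), A(d7,30)
I→slot 6; H→slot 4; B→slot 5; F→slot 3; G→slot 1; C→slot 2; E skipped; D→slot 8; A→slot 7.
Profit = 60 + 52 + 61 + 74 + 67 + 77 + 30 + 41 = 462

462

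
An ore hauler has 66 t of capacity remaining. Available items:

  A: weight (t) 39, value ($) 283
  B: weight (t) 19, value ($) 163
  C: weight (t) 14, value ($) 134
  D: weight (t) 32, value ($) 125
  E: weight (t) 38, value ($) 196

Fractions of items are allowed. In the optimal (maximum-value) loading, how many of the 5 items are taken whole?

Sort by value per unit weight and fill in that order.
Ratios (sorted): C 9.57, B 8.58, A 7.26, E 5.16, D 3.91
take C (14 @ 134); take B (19 @ 163); take 33/39 of A → 239.46. Capacity used 66/66.
2 item(s) taken whole; one partial (take 33/39 of A).

2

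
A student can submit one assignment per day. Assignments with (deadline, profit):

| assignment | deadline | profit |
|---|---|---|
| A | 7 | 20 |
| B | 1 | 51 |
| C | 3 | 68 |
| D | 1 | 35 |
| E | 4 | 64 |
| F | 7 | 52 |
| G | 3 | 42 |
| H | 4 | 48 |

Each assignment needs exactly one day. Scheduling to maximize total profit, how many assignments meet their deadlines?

Sort by profit descending; place each in the latest free slot ≤ its deadline.
Profit order: C=68 E=64 F=52 B=51 H=48 G=42 D=35 A=20
Assign: C→slot 3, E→slot 4, F→slot 7, B→slot 1, H→slot 2, G skipped, D skipped, A→slot 6.
Slots: [1:B] [2:H] [3:C] [4:E] [6:A] [7:F]
6 of 8 scheduled.

6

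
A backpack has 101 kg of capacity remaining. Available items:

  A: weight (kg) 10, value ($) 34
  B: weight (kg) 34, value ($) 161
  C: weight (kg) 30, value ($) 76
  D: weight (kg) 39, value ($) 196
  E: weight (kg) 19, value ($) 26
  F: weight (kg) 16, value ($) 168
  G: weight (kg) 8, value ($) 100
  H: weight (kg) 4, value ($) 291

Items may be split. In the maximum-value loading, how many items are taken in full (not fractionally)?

5

Sort by value per unit weight and fill in that order.
Ratios (sorted): H 72.75, G 12.50, F 10.50, D 5.03, B 4.74, A 3.40, C 2.53, E 1.37
take H (4 @ 291); take G (8 @ 100); take F (16 @ 168); take D (39 @ 196); take B (34 @ 161). Capacity used 101/101.
5 item(s) taken whole.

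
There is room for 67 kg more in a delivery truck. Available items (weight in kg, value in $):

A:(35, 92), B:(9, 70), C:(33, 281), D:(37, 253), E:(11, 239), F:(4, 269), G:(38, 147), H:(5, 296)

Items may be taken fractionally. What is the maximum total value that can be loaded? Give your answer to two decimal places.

Sort by value per unit weight and fill in that order.
Ratios (sorted): F 67.25, H 59.20, E 21.73, C 8.52, B 7.78, D 6.84, G 3.87, A 2.63
take F (4 @ 269); take H (5 @ 296); take E (11 @ 239); take C (33 @ 281); take B (9 @ 70); take 5/37 of D → 34.19. Capacity used 67/67.
Total value = 1189.19

1189.19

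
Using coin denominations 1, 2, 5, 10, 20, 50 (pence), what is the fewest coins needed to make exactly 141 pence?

5

Greedy: take as many of the largest coin as possible, then repeat with the remainder.
141 − 2×50→41 − 2×20→1 − 1×1→0
Total coins = 2 + 2 + 1 = 5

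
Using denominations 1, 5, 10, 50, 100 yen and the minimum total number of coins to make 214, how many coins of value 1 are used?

Greedy: take as many of the largest coin as possible, then repeat with the remainder.
214 = 2×100 + 1×10 + 4×1
Count of 1: 4

4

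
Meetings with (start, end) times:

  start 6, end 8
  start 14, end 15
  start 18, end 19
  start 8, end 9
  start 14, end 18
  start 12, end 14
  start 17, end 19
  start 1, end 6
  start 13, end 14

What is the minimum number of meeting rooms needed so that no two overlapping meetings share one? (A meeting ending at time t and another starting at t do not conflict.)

The answer is the maximum number of intervals overlapping at any instant.
starts: [1, 6, 8, 12, 13, 14, 14, 17, 18]
ends:   [6, 8, 9, 14, 14, 15, 18, 19, 19]
s1→1 e6→0 s6→1 e8→0 s8→1 e9→0 s12→1 s13→2  — peak 2.

2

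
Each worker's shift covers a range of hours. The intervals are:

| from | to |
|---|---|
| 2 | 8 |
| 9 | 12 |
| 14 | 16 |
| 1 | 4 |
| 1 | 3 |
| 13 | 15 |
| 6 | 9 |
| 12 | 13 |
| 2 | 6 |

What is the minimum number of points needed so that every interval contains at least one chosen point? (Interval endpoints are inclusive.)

Sort by right endpoint; whenever an interval is uncovered, place a point at its right end.
Sorted: [1,3] [1,4] [2,6] [2,8] [6,9] [9,12] [12,13] [13,15] [14,16]
{[1,3],[1,4],[2,6],[2,8]} hit by 3; {[6,9],[9,12]} hit by 9; {[12,13],[13,15]} hit by 13; {[14,16]} hit by 16.
Points: 3, 9, 13, 16 (4 total).

4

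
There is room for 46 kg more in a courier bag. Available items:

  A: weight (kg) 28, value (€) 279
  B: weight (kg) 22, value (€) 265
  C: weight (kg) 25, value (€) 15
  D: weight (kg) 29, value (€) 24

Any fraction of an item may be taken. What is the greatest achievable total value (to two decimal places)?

Ratios (sorted): B 12.05, A 9.96, D 0.83, C 0.60
take B (22 @ 265); take 24/28 of A → 239.14. Capacity used 46/46.
Total value = 504.14

504.14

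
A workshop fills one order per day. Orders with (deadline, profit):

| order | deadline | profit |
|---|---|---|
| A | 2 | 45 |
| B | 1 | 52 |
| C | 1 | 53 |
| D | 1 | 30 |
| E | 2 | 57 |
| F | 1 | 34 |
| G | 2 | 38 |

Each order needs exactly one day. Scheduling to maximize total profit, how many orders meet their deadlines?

Sort by profit descending; place each in the latest free slot ≤ its deadline.
Profit order: E=57 C=53 B=52 A=45 G=38 F=34 D=30
Assign: E→slot 2, C→slot 1, B skipped, A skipped, G skipped, F skipped, D skipped.
Slots: [1:C] [2:E]
2 of 7 scheduled.

2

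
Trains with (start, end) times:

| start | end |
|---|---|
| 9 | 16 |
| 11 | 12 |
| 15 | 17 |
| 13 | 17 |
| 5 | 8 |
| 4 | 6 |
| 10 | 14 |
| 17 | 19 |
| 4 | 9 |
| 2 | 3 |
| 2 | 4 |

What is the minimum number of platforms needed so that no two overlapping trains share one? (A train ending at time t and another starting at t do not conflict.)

The answer is the maximum number of intervals overlapping at any instant.
Events (time:±→running): 2:+→1 2:+→2 3:-→1 4:-→0 4:+→1 4:+→2 5:+→3 … peak 3.

3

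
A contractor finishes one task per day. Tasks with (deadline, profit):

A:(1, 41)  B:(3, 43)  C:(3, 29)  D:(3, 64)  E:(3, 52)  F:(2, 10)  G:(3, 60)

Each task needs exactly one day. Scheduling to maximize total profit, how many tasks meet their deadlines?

Sort by profit descending; place each in the latest free slot ≤ its deadline.
By profit: D(d3,64), G(d3,60), E(d3,52), B(d3,43), A(d1,41), C(d3,29), F(d2,10)
D→slot 3; G→slot 2; E→slot 1; B skipped; A skipped; C skipped; F skipped.
3 of 7 scheduled.

3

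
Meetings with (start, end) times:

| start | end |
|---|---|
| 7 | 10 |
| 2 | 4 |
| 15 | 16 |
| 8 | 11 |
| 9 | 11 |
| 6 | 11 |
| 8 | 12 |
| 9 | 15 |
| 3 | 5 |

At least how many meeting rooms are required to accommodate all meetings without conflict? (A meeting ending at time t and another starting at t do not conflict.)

6

Events (time:±→running): 2:+→1 3:+→2 4:-→1 5:-→0 6:+→1 7:+→2 8:+→3 8:+→4 9:+→5 9:+→6 … peak 6.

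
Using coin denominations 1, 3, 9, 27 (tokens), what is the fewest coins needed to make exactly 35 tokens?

Greedy: take as many of the largest coin as possible, then repeat with the remainder.
35 − 1×27→8 − 2×3→2 − 2×1→0
Total coins = 1 + 2 + 2 = 5

5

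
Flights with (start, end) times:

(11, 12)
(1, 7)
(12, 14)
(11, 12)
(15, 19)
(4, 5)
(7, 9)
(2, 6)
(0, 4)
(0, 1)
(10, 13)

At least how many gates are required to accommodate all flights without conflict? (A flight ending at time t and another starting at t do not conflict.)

3

The answer is the maximum number of intervals overlapping at any instant.
Events (time:±→running): 0:+→1 0:+→2 1:-→1 1:+→2 2:+→3 … peak 3.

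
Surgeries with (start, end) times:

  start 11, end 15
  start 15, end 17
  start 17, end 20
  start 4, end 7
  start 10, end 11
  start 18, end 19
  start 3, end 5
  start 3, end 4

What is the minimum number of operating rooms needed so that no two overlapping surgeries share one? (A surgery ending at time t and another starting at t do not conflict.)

2

Events (time:±→running): 3:+→1 3:+→2 … peak 2.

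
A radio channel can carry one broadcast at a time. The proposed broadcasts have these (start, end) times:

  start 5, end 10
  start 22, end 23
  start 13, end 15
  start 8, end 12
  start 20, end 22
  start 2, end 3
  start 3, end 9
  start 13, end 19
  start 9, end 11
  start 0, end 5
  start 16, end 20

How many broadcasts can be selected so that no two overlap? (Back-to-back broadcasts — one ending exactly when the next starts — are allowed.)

7

Sorted by end: (2,3)  (0,5)  (3,9)  (5,10)  (9,11)  (8,12)  (13,15)  (13,19)  (16,20)  (20,22)  (22,23)
take (2,3); take (3,9); take (9,11); take (13,15); skip (13,19); take (16,20); take (20,22); take (22,23).
Selected 7 broadcasts.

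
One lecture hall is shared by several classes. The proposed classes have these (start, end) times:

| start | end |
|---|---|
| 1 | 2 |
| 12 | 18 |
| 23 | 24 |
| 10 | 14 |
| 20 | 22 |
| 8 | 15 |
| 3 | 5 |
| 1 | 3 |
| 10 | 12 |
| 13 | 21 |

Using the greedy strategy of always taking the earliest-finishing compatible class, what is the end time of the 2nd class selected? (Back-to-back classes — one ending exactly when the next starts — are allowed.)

Greedy by earliest finish: after sorting by end time, pick each interval compatible with the last pick.
Sorted by end: (1,2)  (1,3)  (3,5)  (10,12)  (10,14)  (8,15)  (12,18)  (13,21)  (20,22)  (23,24)
take (1,2); skip (1,3); take (3,5); take (10,12); take (12,18); skip (13,21); take (20,22); take (23,24).
Selected: (1,2) (3,5) (10,12) (12,18) (20,22) (23,24)

5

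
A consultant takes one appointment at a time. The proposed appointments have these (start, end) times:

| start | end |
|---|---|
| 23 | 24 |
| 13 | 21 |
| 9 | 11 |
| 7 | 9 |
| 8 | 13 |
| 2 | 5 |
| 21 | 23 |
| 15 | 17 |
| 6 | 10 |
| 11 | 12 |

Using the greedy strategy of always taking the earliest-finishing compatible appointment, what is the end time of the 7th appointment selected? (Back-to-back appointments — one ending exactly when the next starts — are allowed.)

Order by finish time; keep every interval that doesn't clash with the previous kept one.
By end time: (2,5), (7,9), (6,10), (9,11), (11,12), (8,13), (15,17), (13,21), (21,23), (23,24).
Pick (2,5); next start ≥ 5 → (7,9); next start ≥ 9 → (9,11); next start ≥ 11 → (11,12); next start ≥ 12 → (15,17); next start ≥ 17 → (21,23); next start ≥ 23 → (23,24).
Selected: (2,5) (7,9) (9,11) (11,12) (15,17) (21,23) (23,24)

24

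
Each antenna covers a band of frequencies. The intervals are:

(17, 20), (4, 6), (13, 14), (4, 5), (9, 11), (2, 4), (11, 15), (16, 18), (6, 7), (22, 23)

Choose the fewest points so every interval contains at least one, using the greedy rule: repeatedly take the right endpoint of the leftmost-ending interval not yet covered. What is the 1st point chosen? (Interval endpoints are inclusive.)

4

By right end: [2,4]  [4,5]  [4,6]  [6,7]  [9,11]  [13,14]  [11,15]  [16,18]  [17,20]  [22,23]
[2,4] uncovered → point at 4; [6,7] uncovered → point at 7; [9,11] uncovered → point at 11; [13,14] uncovered → point at 14; [16,18] uncovered → point at 18; [22,23] uncovered → point at 23.
Points: 4, 7, 11, 14, 18, 23 (6 total).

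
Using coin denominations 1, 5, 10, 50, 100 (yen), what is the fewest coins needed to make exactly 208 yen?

6

208 = 2×100 + 1×5 + 3×1
Total coins = 2 + 1 + 3 = 6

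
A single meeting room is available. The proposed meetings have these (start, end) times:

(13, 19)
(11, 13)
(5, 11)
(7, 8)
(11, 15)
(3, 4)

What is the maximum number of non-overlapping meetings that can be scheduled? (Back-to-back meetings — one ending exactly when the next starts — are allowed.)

Sort by end time and greedily take each interval whose start is ≥ the last chosen end.
By end time: (3,4), (7,8), (5,11), (11,13), (11,15), (13,19).
Pick (3,4); next start ≥ 4 → (7,8); next start ≥ 8 → (11,13); next start ≥ 13 → (13,19).
Selected 4 meetings.

4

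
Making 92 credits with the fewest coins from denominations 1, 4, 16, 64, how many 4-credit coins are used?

3

Use the largest denomination that fits, subtract, and repeat.
92 = 1×64 + 1×16 + 3×4
Count of 4: 3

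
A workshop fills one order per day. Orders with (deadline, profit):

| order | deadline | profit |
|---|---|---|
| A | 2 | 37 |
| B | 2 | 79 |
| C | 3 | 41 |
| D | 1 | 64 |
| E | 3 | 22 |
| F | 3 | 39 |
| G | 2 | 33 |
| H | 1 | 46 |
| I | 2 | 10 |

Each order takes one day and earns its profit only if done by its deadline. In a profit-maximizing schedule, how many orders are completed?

Sort by profit descending; place each in the latest free slot ≤ its deadline.
By profit: B(d2,79), D(d1,64), H(d1,46), C(d3,41), F(d3,39), A(d2,37), G(d2,33), E(d3,22), I(d2,10)
B→slot 2; D→slot 1; H skipped; C→slot 3; F skipped; A skipped; G skipped; E skipped; I skipped.
3 of 9 scheduled.

3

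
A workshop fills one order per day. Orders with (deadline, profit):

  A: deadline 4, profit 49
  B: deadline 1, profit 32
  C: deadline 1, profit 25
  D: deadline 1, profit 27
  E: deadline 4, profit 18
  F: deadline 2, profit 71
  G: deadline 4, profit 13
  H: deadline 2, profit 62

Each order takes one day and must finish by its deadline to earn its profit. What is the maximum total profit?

By profit: F(d2,71), H(d2,62), A(d4,49), B(d1,32), D(d1,27), C(d1,25), E(d4,18), G(d4,13)
F→slot 2; H→slot 1; A→slot 4; B skipped; D skipped; C skipped; E→slot 3; G skipped.
Profit = 62 + 71 + 18 + 49 = 200

200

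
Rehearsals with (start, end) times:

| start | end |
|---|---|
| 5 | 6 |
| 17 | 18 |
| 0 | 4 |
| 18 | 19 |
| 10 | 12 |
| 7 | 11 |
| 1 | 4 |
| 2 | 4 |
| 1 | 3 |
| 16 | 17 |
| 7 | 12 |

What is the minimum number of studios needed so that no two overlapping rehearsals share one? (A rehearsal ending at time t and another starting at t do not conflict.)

4

Events (time:±→running): 0:+→1 1:+→2 1:+→3 2:+→4 … peak 4.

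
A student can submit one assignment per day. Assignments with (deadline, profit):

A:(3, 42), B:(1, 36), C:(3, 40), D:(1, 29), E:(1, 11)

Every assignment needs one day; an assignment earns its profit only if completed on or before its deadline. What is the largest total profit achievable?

Sort by profit descending; place each in the latest free slot ≤ its deadline.
Profit order: A=42 C=40 B=36 D=29 E=11
Assign: A→slot 3, C→slot 2, B→slot 1, D skipped, E skipped.
Slots: [1:B] [2:C] [3:A]
Profit = 36 + 40 + 42 = 118

118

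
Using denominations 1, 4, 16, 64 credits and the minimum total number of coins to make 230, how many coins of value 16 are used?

2

Use the largest denomination that fits, subtract, and repeat.
230 − 3×64→38 − 2×16→6 − 1×4→2 − 2×1→0
Count of 16: 2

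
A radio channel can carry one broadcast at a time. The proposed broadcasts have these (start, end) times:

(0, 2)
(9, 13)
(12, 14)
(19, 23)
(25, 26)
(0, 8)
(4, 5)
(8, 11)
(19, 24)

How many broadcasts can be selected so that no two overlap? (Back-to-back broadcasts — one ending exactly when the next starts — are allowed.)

6

Greedy by earliest finish: after sorting by end time, pick each interval compatible with the last pick.
Sorted by end: (0,2)  (4,5)  (0,8)  (8,11)  (9,13)  (12,14)  (19,23)  (19,24)  (25,26)
take (0,2); take (4,5); take (8,11); take (12,14); take (19,23); take (25,26).
Selected 6 broadcasts.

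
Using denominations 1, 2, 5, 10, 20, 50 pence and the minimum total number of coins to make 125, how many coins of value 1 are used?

0

125 − 2×50→25 − 1×20→5 − 1×5→0
Count of 1: 0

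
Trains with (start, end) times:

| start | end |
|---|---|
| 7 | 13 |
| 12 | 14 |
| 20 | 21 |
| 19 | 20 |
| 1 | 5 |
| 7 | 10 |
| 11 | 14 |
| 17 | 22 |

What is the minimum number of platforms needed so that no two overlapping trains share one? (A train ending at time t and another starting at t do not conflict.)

3

The answer is the maximum number of intervals overlapping at any instant.
starts: [1, 7, 7, 11, 12, 17, 19, 20]
ends:   [5, 10, 13, 14, 14, 20, 21, 22]
s1→1 e5→0 s7→1 s7→2 e10→1 s11→2 s12→3  — peak 3.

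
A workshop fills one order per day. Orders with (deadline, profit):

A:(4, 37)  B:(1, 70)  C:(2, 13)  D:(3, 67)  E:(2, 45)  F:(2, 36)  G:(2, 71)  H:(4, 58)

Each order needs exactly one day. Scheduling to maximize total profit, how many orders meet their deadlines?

4

Take jobs in profit order; each goes to the latest open slot no later than its deadline.
Profit order: G=71 B=70 D=67 H=58 E=45 A=37 F=36 C=13
Assign: G→slot 2, B→slot 1, D→slot 3, H→slot 4, E skipped, A skipped, F skipped, C skipped.
Slots: [1:B] [2:G] [3:D] [4:H]
4 of 8 scheduled.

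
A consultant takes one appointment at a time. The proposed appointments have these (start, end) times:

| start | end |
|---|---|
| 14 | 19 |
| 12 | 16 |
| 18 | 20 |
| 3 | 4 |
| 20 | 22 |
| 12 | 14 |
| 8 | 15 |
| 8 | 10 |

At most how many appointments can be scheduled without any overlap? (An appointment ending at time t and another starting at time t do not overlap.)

5

Greedy by earliest finish: after sorting by end time, pick each interval compatible with the last pick.
By end time: (3,4), (8,10), (12,14), (8,15), (12,16), (14,19), (18,20), (20,22).
Pick (3,4); next start ≥ 4 → (8,10); next start ≥ 10 → (12,14); next start ≥ 14 → (14,19); next start ≥ 19 → (20,22).
Selected 5 appointments.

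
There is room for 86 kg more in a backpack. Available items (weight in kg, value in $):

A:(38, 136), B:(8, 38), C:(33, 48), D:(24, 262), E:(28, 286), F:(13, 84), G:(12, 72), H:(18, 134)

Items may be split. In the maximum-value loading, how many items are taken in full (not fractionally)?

Greedy by value/weight ratio, highest first.
Order: D (262/24=10.92) > E (286/28=10.21) > H (134/18=7.44) > F (84/13=6.46) > G (72/12=6.00) > B (38/8=4.75) > A (136/38=3.58) > C (48/33=1.45)
Fill: take D (24 @ 262) → take E (28 @ 286) → take H (18 @ 134) → take F (13 @ 84) → take 3/12 of G → 18.00; 86/86 used.
4 item(s) taken whole; one partial (take 3/12 of G).

4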